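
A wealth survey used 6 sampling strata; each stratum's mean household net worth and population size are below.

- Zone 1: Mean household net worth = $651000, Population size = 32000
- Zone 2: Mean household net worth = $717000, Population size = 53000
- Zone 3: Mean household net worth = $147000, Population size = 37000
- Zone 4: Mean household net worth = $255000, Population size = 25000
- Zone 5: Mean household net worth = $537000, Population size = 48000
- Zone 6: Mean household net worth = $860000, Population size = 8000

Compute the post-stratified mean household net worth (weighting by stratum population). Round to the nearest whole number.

508882

Σ Nₕ·x̄ₕ = 651000×32000 + 717000×53000 + 147000×37000 + 255000×25000 + 537000×48000 + 860000×8000
  = 20832000000 + 38001000000 + 5439000000 + 6375000000 + 25776000000 + 6880000000 = 103303000000
Σ Nₕ = 32000 + 53000 + 37000 + 25000 + 48000 + 8000 = 203000
Overall mean = 103303000000 / 203000 = 508881.77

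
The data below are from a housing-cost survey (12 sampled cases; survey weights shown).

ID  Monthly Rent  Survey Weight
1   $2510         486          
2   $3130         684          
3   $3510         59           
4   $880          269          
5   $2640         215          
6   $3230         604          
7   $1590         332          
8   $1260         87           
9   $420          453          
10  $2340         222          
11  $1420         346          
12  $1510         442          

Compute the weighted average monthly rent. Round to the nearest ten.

2100

Weighted sum = 2510×486 + 3130×684 + 3510×59 + 880×269 + 2640×215 + 3230×604 + 1590×332 + 1260×87 + 420×453 + 2340×222 + 1420×346 + 1510×442
  = 8829090
Sum of weights = 486 + 684 + 59 + 269 + 215 + 604 + 332 + 87 + 453 + 222 + 346 + 442 = 4199
Weighted mean = 8829090 / 4199 = 2102.6649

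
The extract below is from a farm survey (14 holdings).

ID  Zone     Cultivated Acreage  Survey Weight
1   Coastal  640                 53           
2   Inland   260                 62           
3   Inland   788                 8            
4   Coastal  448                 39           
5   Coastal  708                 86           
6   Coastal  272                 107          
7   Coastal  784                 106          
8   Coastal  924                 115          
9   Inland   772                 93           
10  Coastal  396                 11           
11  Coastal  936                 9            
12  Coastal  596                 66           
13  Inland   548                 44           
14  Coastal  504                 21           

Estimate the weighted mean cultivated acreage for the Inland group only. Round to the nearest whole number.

572

Inland rows: 2, 3, 9, 13
Weighted sum = 118332
Sum of weights = 207
Weighted mean = 118332 / 207 = 571.65217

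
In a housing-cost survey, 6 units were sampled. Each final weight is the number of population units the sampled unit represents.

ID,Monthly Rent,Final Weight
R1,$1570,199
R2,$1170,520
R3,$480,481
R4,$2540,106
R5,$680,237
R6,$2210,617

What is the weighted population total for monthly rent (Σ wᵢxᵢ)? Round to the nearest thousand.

Weighted total = 1570×199 + 1170×520 + 480×481 + 2540×106 + 680×237 + 2210×617
  = 2945680

2946000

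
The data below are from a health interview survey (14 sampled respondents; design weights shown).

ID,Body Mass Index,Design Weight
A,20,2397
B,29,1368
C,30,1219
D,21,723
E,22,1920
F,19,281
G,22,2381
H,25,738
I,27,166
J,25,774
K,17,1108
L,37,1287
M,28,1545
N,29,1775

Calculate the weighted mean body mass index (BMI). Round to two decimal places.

25.04

Weighted sum = 442798
Sum of weights = 17682
Weighted mean = 442798 / 17682 = 25.042303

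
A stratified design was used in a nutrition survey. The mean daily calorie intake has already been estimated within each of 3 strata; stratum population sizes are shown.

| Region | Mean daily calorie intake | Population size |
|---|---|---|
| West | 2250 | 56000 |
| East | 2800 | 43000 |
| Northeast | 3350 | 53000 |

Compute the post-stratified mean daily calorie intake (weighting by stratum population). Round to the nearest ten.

2790

Σ Nₕ·x̄ₕ = 2250×56000 + 2800×43000 + 3350×53000
  = 126000000 + 120400000 + 177550000 = 423950000
Σ Nₕ = 56000 + 43000 + 53000 = 152000
Overall mean = 423950000 / 152000 = 2789.1447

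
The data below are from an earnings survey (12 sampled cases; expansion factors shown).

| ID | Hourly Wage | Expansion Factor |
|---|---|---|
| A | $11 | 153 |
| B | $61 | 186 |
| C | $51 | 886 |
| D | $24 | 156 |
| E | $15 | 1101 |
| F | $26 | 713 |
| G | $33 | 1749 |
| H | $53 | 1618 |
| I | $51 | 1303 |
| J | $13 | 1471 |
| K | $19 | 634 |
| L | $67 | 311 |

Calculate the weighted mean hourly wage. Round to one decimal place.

34.9

Weighted sum = 11×153 + 61×186 + 51×886 + 24×156 + 15×1101 + 26×713 + 33×1749 + 53×1618 + 51×1303 + 13×1471 + 19×634 + 67×311
  = 358942
Sum of weights = 153 + 186 + 886 + 156 + 1101 + 713 + 1749 + 1618 + 1303 + 1471 + 634 + 311 = 10281
Weighted mean = 358942 / 10281 = 34.913141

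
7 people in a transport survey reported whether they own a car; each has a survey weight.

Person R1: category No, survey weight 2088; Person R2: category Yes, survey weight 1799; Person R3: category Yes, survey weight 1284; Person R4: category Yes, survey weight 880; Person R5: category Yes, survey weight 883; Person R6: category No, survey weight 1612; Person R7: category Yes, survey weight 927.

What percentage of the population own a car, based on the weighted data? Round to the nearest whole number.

61

Sum of weights for 'Yes' = 1799 + 1284 + 880 + 883 + 927 = 5773
Total weight = 2088 + 1799 + 1284 + 880 + 883 + 1612 + 927 = 9473
Weighted proportion = 5773 / 9473 = 0.60941624 → 60.941624%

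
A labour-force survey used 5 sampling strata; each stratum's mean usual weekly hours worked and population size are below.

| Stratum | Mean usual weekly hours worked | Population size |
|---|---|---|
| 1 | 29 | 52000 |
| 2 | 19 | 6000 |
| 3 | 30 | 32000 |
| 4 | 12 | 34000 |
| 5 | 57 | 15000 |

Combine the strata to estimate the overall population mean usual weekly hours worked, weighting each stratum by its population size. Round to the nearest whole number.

28

Σ Nₕ·x̄ₕ = 3845000
Σ Nₕ = 52000 + 6000 + 32000 + 34000 + 15000 = 139000
Overall mean = 3845000 / 139000 = 27.661871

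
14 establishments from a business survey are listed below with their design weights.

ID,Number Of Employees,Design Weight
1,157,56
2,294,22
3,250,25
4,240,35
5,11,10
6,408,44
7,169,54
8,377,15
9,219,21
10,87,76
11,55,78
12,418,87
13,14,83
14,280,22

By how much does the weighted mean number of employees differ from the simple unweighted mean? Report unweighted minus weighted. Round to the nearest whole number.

19

Unweighted sum = 2979
Unweighted mean = 2979 / 14 = 212.78571
Weighted sum = 121942
Sum of weights = 628
Weighted mean = 121942 / 628 = 194.17516
Difference (unweighted minus weighted) = 18.610555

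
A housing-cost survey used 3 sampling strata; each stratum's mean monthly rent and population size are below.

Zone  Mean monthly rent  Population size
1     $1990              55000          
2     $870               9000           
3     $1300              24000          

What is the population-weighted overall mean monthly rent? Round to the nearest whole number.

1687

Σ Nₕ·x̄ₕ = 1990×55000 + 870×9000 + 1300×24000
  = 148480000
Σ Nₕ = 55000 + 9000 + 24000 = 88000
Overall mean = 148480000 / 88000 = 1687.2727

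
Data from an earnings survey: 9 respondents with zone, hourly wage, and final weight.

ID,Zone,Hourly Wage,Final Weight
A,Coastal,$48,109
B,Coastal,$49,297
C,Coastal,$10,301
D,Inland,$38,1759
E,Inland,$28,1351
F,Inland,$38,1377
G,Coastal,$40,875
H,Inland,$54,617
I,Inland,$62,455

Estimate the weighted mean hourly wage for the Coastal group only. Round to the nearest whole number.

Coastal rows: A, B, C, G
Weighted sum = 48×109 + 49×297 + 10×301 + 40×875
  = 57795
Sum of weights = 109 + 297 + 301 + 875 = 1582
Weighted mean = 57795 / 1582 = 36.53287

37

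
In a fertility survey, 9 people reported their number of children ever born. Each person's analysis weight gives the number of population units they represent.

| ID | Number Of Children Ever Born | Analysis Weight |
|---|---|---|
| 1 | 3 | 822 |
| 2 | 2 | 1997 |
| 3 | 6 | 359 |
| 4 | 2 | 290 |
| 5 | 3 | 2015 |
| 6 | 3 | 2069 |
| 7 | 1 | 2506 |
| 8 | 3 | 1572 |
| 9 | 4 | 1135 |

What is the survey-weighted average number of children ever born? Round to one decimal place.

2.6

Weighted sum = 3×822 + 2×1997 + 6×359 + 2×290 + 3×2015 + 3×2069 + 1×2506 + 3×1572 + 4×1135
  = 33208
Sum of weights = 822 + 1997 + 359 + 290 + 2015 + 2069 + 2506 + 1572 + 1135 = 12765
Weighted mean = 33208 / 12765 = 2.6014884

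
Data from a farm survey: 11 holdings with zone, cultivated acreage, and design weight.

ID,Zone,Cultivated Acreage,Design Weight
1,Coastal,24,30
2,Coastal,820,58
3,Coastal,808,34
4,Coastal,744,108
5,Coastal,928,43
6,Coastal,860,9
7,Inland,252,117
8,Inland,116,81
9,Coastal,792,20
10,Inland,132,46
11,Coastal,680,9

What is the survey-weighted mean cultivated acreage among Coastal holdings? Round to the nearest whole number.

726

Coastal rows: 1, 2, 3, 4, 5, 6, 9, 11
Weighted sum = 225708
Sum of weights = 30 + 58 + 34 + 108 + 43 + 9 + 20 + 9 = 311
Weighted mean = 225708 / 311 = 725.7492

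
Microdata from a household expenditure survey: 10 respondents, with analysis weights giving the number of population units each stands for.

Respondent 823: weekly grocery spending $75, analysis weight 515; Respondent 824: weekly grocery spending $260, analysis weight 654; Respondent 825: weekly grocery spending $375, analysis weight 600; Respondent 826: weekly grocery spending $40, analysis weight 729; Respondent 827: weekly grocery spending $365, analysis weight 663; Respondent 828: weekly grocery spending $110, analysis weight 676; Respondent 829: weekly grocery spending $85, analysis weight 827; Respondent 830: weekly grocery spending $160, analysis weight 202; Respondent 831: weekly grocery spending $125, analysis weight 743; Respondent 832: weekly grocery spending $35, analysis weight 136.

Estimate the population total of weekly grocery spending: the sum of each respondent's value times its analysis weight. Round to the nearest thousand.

Weighted total = 75×515 + 260×654 + 375×600 + 40×729 + 365×663 + 110×676 + 85×827 + 160×202 + 125×743 + 35×136
  = 38625 + 170040 + 225000 + 29160 + 241995 + 74360 + 70295 + 32320 + 92875 + 4760 = 979430

979000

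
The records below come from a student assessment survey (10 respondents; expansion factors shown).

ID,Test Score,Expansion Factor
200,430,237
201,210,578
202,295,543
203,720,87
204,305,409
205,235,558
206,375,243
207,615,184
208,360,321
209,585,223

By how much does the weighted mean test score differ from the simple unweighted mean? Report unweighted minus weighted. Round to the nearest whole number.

72

Unweighted sum = 4130
Unweighted mean = 4130 / 10 = 413
Weighted sum = 430×237 + 210×578 + 295×543 + 720×87 + 305×409 + 235×558 + 375×243 + 615×184 + 360×321 + 585×223
  = 1152290
Sum of weights = 237 + 578 + 543 + 87 + 409 + 558 + 243 + 184 + 321 + 223 = 3383
Weighted mean = 1152290 / 3383 = 340.61188
Difference (unweighted minus weighted) = 72.388117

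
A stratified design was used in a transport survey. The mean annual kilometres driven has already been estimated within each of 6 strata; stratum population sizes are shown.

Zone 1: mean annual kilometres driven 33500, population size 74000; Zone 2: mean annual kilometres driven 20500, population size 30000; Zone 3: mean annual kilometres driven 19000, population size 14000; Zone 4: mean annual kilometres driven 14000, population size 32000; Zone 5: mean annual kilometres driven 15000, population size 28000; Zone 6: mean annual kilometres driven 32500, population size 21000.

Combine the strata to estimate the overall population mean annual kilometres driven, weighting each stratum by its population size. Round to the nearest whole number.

24676

Σ Nₕ·x̄ₕ = 33500×74000 + 20500×30000 + 19000×14000 + 14000×32000 + 15000×28000 + 32500×21000
  = 2479000000 + 615000000 + 266000000 + 448000000 + 420000000 + 682500000 = 4910500000
Σ Nₕ = 74000 + 30000 + 14000 + 32000 + 28000 + 21000 = 199000
Overall mean = 4910500000 / 199000 = 24675.879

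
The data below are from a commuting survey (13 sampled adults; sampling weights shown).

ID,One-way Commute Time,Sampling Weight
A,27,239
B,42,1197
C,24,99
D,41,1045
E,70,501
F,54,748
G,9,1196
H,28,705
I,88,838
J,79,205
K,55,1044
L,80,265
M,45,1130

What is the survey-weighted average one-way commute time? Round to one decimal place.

Weighted sum = 427323
Sum of weights = 9212
Weighted mean = 427323 / 9212 = 46.387647

46.4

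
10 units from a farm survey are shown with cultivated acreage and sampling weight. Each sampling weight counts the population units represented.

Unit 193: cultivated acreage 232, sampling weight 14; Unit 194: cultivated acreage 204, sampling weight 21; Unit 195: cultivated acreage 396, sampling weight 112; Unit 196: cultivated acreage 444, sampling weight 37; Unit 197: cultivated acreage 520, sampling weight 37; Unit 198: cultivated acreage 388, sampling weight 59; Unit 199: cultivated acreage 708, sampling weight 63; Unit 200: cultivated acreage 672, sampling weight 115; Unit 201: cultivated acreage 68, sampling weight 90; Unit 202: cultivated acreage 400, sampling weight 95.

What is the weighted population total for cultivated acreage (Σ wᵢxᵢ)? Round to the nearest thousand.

Weighted total = 232×14 + 204×21 + 396×112 + 444×37 + 520×37 + 388×59 + 708×63 + 672×115 + 68×90 + 400×95
  = 3248 + 4284 + 44352 + 16428 + 19240 + 22892 + 44604 + 77280 + 6120 + 38000 = 276448

276000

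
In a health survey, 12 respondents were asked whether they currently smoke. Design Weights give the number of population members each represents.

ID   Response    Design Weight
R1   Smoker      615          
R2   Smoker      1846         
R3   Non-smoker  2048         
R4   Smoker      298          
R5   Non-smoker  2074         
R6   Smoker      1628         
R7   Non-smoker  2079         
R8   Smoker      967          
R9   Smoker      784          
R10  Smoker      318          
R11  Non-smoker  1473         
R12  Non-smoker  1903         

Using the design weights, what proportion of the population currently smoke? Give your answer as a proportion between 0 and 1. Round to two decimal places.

0.40

Sum of weights for 'Smoker' = 615 + 1846 + 298 + 1628 + 967 + 784 + 318 = 6456
Total weight = 615 + 1846 + 2048 + 298 + 2074 + 1628 + 2079 + 967 + 784 + 318 + 1473 + 1903 = 16033
Weighted proportion = 6456 / 16033 = 0.40266949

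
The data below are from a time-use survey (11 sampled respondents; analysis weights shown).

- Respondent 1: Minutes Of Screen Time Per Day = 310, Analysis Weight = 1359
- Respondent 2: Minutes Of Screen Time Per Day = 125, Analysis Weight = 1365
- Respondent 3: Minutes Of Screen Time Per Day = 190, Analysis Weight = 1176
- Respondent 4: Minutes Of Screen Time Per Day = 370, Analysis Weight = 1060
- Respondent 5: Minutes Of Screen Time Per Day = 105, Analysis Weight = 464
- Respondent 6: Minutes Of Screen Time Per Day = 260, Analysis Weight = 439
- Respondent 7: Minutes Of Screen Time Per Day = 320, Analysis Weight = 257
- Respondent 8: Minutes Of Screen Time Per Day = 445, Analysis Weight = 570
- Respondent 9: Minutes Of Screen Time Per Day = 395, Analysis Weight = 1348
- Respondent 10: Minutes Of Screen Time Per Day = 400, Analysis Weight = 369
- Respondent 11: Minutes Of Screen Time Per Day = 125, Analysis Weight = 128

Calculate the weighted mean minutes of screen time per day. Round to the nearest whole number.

281

Weighted sum = 310×1359 + 125×1365 + 190×1176 + 370×1060 + 105×464 + 260×439 + 320×257 + 445×570 + 395×1348 + 400×369 + 125×128
  = 2402365
Sum of weights = 1359 + 1365 + 1176 + 1060 + 464 + 439 + 257 + 570 + 1348 + 369 + 128 = 8535
Weighted mean = 2402365 / 8535 = 281.47217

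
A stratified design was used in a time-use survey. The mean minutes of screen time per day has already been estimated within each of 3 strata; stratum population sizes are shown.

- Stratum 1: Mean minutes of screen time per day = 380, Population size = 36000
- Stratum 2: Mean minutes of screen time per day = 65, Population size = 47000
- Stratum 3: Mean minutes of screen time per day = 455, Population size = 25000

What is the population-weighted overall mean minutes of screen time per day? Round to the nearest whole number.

260

Σ Nₕ·x̄ₕ = 380×36000 + 65×47000 + 455×25000
  = 13680000 + 3055000 + 11375000 = 28110000
Σ Nₕ = 36000 + 47000 + 25000 = 108000
Overall mean = 28110000 / 108000 = 260.27778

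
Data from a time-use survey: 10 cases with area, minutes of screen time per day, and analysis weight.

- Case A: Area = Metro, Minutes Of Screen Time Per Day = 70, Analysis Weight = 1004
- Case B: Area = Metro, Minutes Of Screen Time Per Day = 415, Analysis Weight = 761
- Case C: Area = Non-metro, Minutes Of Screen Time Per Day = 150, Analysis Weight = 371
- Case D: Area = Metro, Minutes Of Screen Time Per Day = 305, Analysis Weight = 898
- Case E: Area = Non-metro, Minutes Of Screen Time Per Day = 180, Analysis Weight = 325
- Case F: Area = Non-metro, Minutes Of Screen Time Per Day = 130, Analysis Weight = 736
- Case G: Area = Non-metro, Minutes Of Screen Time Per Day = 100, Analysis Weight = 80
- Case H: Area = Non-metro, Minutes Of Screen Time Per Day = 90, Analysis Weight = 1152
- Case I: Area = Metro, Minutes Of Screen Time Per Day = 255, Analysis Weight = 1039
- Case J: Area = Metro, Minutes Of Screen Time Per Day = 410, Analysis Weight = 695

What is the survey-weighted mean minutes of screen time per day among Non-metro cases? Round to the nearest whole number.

121

Non-metro rows: C, E, F, G, H
Weighted sum = 150×371 + 180×325 + 130×736 + 100×80 + 90×1152
  = 55650 + 58500 + 95680 + 8000 + 103680 = 321510
Sum of weights = 371 + 325 + 736 + 80 + 1152 = 2664
Weighted mean = 321510 / 2664 = 120.68694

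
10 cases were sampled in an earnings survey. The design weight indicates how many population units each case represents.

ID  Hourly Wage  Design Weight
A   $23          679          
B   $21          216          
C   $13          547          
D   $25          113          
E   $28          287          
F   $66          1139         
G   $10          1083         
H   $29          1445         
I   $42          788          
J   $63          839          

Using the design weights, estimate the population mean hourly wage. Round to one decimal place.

35.3

Weighted sum = 23×679 + 21×216 + 13×547 + 25×113 + 28×287 + 66×1139 + 10×1083 + 29×1445 + 42×788 + 63×839
  = 15617 + 4536 + 7111 + 2825 + 8036 + 75174 + 10830 + 41905 + 33096 + 52857 = 251987
Sum of weights = 679 + 216 + 547 + 113 + 287 + 1139 + 1083 + 1445 + 788 + 839 = 7136
Weighted mean = 251987 / 7136 = 35.31208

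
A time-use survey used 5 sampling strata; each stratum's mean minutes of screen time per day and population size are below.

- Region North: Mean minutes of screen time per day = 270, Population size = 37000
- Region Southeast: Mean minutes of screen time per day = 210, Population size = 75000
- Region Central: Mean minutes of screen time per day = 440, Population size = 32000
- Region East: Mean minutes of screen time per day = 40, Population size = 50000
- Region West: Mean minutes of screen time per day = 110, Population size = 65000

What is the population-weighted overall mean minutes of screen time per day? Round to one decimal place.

Σ Nₕ·x̄ₕ = 270×37000 + 210×75000 + 440×32000 + 40×50000 + 110×65000
  = 9990000 + 15750000 + 14080000 + 2000000 + 7150000 = 48970000
Σ Nₕ = 37000 + 75000 + 32000 + 50000 + 65000 = 259000
Overall mean = 48970000 / 259000 = 189.07336

189.1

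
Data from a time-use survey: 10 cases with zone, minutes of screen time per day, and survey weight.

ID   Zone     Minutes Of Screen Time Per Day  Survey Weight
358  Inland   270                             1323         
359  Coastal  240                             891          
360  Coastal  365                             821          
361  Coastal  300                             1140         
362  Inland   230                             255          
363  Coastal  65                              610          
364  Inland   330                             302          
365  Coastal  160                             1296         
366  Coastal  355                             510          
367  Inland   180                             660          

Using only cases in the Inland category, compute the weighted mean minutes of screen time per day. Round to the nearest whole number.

250

Inland rows: 358, 362, 364, 367
Weighted sum = 270×1323 + 230×255 + 330×302 + 180×660
  = 357210 + 58650 + 99660 + 118800 = 634320
Sum of weights = 1323 + 255 + 302 + 660 = 2540
Weighted mean = 634320 / 2540 = 249.73228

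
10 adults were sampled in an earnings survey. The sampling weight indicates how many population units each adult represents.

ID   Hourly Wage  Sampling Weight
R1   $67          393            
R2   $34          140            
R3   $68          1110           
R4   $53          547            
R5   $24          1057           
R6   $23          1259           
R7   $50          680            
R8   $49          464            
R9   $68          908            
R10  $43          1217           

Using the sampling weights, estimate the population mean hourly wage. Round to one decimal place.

46.4

Weighted sum = 67×393 + 34×140 + 68×1110 + 53×547 + 24×1057 + 23×1259 + 50×680 + 49×464 + 68×908 + 43×1217
  = 360698
Sum of weights = 393 + 140 + 1110 + 547 + 1057 + 1259 + 680 + 464 + 908 + 1217 = 7775
Weighted mean = 360698 / 7775 = 46.392026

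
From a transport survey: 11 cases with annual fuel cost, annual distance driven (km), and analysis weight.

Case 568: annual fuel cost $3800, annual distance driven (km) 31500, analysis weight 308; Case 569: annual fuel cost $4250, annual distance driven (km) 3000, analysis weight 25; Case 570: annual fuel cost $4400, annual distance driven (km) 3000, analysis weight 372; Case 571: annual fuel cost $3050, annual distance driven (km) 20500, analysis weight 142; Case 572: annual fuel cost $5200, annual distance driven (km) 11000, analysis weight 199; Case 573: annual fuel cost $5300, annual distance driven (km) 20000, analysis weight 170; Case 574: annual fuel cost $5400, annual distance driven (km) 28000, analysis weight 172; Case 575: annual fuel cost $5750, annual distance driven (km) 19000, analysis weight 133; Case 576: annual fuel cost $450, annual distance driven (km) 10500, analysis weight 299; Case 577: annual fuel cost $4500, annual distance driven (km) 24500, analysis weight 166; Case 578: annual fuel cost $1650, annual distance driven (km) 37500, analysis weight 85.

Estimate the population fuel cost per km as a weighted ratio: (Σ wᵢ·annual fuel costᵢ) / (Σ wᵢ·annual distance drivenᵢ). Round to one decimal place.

0.2

Σ wᵢ·y = 7997700
Σ wᵢ·x = 31500×308 + 3000×25 + 3000×372 + 20500×142 + 11000×199 + 20000×170 + 28000×172 + 19000×133 + 10500×299 + 24500×166 + 37500×85
  = 9702000 + 75000 + 1116000 + 2911000 + 2189000 + 3400000 + 4816000 + 2527000 + 3139500 + 4067000 + 3187500 = 37130000
Ratio = 7997700 / 37130000 = 0.21539725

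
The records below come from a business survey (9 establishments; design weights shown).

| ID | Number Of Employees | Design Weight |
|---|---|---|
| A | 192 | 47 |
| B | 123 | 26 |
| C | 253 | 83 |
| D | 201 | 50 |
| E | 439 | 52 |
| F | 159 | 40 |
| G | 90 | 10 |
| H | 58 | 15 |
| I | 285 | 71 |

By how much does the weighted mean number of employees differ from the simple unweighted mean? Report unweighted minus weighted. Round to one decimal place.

Unweighted sum = 192 + 123 + 253 + 201 + 439 + 159 + 90 + 58 + 285 = 1800
Unweighted mean = 1800 / 9 = 200
Weighted sum = 192×47 + 123×26 + 253×83 + 201×50 + 439×52 + 159×40 + 90×10 + 58×15 + 285×71
  = 94464
Sum of weights = 47 + 26 + 83 + 50 + 52 + 40 + 10 + 15 + 71 = 394
Weighted mean = 94464 / 394 = 239.75635
Difference (unweighted minus weighted) = -39.756345

-39.8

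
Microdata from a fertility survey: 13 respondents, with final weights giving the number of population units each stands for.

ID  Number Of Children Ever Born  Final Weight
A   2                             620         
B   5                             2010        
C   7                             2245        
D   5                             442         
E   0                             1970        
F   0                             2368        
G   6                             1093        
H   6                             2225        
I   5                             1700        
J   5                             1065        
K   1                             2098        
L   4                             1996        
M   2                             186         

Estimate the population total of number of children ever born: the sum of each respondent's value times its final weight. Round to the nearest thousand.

Weighted total = 73402

73000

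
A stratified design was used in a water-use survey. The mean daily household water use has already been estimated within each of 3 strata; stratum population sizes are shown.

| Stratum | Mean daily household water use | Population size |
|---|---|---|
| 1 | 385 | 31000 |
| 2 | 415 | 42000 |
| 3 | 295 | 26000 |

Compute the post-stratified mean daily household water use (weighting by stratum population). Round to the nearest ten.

Σ Nₕ·x̄ₕ = 385×31000 + 415×42000 + 295×26000
  = 11935000 + 17430000 + 7670000 = 37035000
Σ Nₕ = 99000
Overall mean = 37035000 / 99000 = 374.09091

370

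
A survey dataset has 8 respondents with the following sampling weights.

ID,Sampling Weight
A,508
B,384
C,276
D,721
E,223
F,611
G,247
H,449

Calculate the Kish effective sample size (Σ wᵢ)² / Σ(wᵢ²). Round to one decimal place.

6.9

Σ wᵢ = 508 + 384 + 276 + 721 + 223 + 611 + 247 + 449 = 3419
Σ wᵢ² = 258064 + 147456 + 76176 + 519841 + 49729 + 373321 + 61009 + 201601 = 1687197
n_eff = 3419² / 1687197 = 11689561 / 1687197 = 6.9283913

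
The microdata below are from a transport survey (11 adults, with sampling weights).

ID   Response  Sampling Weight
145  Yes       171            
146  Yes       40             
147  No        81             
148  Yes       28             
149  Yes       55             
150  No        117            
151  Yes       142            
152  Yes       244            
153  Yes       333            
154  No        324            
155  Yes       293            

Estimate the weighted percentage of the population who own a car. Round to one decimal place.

Sum of weights for 'Yes' = 171 + 40 + 28 + 55 + 142 + 244 + 333 + 293 = 1306
Total weight = 171 + 40 + 81 + 28 + 55 + 117 + 142 + 244 + 333 + 324 + 293 = 1828
Weighted proportion = 1306 / 1828 = 0.71444201 → 71.444201%

71.4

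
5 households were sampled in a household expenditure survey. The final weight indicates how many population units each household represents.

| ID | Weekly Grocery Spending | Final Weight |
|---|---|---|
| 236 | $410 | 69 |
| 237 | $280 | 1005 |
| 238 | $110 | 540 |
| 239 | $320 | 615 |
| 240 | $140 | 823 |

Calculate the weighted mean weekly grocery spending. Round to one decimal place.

223.2

Weighted sum = 681110
Sum of weights = 3052
Weighted mean = 681110 / 3052 = 223.16841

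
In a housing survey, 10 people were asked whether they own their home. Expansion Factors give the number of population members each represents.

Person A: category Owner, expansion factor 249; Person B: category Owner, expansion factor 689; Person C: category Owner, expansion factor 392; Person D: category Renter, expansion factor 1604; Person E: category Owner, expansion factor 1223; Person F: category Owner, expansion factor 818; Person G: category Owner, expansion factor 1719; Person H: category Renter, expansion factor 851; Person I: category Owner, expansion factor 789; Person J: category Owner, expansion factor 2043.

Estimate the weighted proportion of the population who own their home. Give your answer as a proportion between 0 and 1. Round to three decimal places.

0.763

Sum of weights for 'Owner' = 249 + 689 + 392 + 1223 + 818 + 1719 + 789 + 2043 = 7922
Total weight = 249 + 689 + 392 + 1604 + 1223 + 818 + 1719 + 851 + 789 + 2043 = 10377
Weighted proportion = 7922 / 10377 = 0.7634191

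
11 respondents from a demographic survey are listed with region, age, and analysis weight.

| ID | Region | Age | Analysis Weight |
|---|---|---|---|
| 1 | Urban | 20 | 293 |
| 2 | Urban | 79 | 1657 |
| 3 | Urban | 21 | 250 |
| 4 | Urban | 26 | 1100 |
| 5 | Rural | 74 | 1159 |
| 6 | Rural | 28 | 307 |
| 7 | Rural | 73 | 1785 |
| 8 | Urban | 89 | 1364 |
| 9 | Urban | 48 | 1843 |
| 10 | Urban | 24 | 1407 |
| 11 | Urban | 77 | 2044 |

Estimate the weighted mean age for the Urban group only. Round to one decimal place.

57.4

Urban rows: 1, 2, 3, 4, 8, 9, 10, 11
Weighted sum = 20×293 + 79×1657 + 21×250 + 26×1100 + 89×1364 + 48×1843 + 24×1407 + 77×2044
  = 5860 + 130903 + 5250 + 28600 + 121396 + 88464 + 33768 + 157388 = 571629
Sum of weights = 293 + 1657 + 250 + 1100 + 1364 + 1843 + 1407 + 2044 = 9958
Weighted mean = 571629 / 9958 = 57.403997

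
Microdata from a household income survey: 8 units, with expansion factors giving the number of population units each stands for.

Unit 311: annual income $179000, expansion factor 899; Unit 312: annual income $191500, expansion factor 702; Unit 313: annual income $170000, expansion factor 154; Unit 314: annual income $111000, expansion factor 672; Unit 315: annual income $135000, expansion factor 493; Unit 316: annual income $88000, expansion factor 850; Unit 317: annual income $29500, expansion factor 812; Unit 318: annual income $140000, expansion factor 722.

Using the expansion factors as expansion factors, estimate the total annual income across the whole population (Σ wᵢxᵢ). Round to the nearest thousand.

Weighted total = 179000×899 + 191500×702 + 170000×154 + 111000×672 + 135000×493 + 88000×850 + 29500×812 + 140000×722
  = 662515000

662515000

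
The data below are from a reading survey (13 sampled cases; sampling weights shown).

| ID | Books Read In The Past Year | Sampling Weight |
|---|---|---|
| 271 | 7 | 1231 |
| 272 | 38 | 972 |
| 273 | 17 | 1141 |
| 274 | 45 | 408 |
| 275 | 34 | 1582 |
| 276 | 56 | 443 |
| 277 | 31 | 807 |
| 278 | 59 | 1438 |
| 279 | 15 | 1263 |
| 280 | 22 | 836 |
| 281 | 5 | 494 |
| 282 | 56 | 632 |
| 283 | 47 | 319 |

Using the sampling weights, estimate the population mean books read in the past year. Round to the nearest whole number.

Weighted sum = 361957
Sum of weights = 11566
Weighted mean = 361957 / 11566 = 31.294916

31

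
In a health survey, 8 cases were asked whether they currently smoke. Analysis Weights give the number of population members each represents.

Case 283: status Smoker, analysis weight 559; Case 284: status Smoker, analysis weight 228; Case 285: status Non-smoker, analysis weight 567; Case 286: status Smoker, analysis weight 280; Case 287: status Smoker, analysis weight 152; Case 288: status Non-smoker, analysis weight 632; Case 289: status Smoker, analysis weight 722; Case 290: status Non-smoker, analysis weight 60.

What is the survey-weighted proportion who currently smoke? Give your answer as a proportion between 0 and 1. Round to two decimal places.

Sum of weights for 'Smoker' = 559 + 228 + 280 + 152 + 722 = 1941
Total weight = 559 + 228 + 567 + 280 + 152 + 632 + 722 + 60 = 3200
Weighted proportion = 1941 / 3200 = 0.6065625

0.61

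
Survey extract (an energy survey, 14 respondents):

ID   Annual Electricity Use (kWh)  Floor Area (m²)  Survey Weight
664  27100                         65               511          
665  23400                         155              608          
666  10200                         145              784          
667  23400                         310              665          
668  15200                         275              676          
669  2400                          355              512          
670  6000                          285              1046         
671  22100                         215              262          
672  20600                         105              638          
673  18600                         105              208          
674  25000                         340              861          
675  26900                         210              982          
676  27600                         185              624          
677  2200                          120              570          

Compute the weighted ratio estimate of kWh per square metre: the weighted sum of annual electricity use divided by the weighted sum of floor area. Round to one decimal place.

Σ wᵢ·y = 158632100
Σ wᵢ·x = 1941015
Ratio = 158632100 / 1941015 = 81.726365

81.7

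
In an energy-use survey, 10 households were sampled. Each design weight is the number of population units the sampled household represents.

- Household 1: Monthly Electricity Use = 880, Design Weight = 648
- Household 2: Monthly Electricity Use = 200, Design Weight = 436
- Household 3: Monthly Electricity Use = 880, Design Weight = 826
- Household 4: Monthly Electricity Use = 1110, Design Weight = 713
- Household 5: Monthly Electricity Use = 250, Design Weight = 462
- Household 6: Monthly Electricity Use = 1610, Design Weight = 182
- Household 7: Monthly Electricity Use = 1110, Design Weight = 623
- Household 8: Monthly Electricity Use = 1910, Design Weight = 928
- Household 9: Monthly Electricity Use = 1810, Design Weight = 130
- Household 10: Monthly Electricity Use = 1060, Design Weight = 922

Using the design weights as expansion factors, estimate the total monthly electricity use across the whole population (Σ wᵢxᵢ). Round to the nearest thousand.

6261000

Weighted total = 880×648 + 200×436 + 880×826 + 1110×713 + 250×462 + 1610×182 + 1110×623 + 1910×928 + 1810×130 + 1060×922
  = 570240 + 87200 + 726880 + 791430 + 115500 + 293020 + 691530 + 1772480 + 235300 + 977320 = 6260900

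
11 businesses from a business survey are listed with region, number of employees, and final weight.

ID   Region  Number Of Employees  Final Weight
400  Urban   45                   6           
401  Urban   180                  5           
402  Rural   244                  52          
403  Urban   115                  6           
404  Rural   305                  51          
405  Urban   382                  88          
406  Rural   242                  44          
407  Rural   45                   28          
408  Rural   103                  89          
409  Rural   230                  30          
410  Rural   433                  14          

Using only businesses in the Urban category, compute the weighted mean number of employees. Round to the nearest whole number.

338

Urban rows: 400, 401, 403, 405
Weighted sum = 45×6 + 180×5 + 115×6 + 382×88
  = 270 + 900 + 690 + 33616 = 35476
Sum of weights = 6 + 5 + 6 + 88 = 105
Weighted mean = 35476 / 105 = 337.86667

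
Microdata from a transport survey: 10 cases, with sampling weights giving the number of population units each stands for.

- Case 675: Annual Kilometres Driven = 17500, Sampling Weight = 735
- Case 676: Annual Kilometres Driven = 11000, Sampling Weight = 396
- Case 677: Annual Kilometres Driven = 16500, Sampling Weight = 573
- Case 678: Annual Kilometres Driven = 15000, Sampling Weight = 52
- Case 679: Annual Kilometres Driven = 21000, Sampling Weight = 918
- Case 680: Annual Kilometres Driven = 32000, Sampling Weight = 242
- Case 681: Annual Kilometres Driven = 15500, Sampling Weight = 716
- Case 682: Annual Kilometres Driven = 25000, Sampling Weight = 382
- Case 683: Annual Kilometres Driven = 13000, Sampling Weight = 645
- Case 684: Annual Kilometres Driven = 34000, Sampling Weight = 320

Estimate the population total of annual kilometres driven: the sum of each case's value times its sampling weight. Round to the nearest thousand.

Weighted total = 17500×735 + 11000×396 + 16500×573 + 15000×52 + 21000×918 + 32000×242 + 15500×716 + 25000×382 + 13000×645 + 34000×320
  = 94388000

94388000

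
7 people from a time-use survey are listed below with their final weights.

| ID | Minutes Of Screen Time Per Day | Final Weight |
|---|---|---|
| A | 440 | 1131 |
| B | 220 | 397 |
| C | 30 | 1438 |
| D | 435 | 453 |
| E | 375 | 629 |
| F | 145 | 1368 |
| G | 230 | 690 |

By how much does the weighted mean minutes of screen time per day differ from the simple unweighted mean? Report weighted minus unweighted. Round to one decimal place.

Unweighted sum = 440 + 220 + 30 + 435 + 375 + 145 + 230 = 1875
Unweighted mean = 1875 / 7 = 267.85714
Weighted sum = 440×1131 + 220×397 + 30×1438 + 435×453 + 375×629 + 145×1368 + 230×690
  = 1418110
Sum of weights = 1131 + 397 + 1438 + 453 + 629 + 1368 + 690 = 6106
Weighted mean = 1418110 / 6106 = 232.24861
Difference (weighted minus unweighted) = -35.608535

-35.6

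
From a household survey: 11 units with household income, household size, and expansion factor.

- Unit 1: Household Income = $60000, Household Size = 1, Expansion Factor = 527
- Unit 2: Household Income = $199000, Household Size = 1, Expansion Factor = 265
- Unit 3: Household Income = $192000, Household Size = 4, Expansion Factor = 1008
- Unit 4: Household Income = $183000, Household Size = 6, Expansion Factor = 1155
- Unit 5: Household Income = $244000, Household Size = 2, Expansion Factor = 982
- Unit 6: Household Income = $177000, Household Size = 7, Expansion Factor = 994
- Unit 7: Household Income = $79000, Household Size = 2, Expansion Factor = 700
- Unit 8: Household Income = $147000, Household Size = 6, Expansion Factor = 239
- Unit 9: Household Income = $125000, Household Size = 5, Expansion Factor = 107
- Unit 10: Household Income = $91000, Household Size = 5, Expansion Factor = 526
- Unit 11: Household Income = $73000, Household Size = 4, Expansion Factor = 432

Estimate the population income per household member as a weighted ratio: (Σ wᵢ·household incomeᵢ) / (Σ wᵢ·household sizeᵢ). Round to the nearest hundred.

Σ wᵢ·y = 60000×527 + 199000×265 + 192000×1008 + 183000×1155 + 244000×982 + 177000×994 + 79000×700 + 147000×239 + 125000×107 + 91000×526 + 73000×432
  = 31620000 + 52735000 + 193536000 + 211365000 + 239608000 + 175938000 + 55300000 + 35133000 + 13375000 + 47866000 + 31536000 = 1088012000
Σ wᵢ·x = 28403
Ratio = 1088012000 / 28403 = 38306.235

38300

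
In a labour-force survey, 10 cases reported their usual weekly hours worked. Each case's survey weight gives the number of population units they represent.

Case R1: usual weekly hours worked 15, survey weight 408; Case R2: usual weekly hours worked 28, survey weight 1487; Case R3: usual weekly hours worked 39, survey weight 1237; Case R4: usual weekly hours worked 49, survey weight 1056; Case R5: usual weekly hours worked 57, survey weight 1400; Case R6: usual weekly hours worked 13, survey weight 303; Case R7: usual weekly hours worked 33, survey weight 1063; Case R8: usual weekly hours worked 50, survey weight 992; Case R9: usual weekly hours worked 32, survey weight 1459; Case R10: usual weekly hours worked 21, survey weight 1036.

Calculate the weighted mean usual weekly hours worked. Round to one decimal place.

Weighted sum = 384605
Sum of weights = 408 + 1487 + 1237 + 1056 + 1400 + 303 + 1063 + 992 + 1459 + 1036 = 10441
Weighted mean = 384605 / 10441 = 36.836031

36.8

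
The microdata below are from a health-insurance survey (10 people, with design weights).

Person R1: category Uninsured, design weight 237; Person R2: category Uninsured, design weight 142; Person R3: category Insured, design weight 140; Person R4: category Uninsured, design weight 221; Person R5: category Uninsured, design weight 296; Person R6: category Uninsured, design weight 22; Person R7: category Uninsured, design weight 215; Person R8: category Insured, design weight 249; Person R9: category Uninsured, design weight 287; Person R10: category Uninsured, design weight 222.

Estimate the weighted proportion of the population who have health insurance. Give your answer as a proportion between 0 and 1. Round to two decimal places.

0.19

Sum of weights for 'Insured' = 140 + 249 = 389
Total weight = 237 + 142 + 140 + 221 + 296 + 22 + 215 + 249 + 287 + 222 = 2031
Weighted proportion = 389 / 2031 = 0.19153127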